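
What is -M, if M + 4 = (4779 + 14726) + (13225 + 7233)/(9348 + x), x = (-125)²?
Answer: -487018931/24973 ≈ -19502.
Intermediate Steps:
x = 15625
M = 487018931/24973 (M = -4 + ((4779 + 14726) + (13225 + 7233)/(9348 + 15625)) = -4 + (19505 + 20458/24973) = -4 + 487118823/24973 = 487018931/24973 ≈ 19502.)
-M = -1*487018931/24973 = -487018931/24973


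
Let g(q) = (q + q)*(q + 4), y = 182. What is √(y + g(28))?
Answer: √1974 ≈ 44.430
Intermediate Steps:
g(q) = 2*q*(4 + q) (g(q) = (2*q)*(4 + q) = 2*q*(4 + q))
√(y + g(28)) = √(182 + 2*28*(4 + 28)) = √(182 + 2*28*32) = √(182 + 1792) = √1974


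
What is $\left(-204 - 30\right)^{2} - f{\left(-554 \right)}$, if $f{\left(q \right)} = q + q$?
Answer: $55864$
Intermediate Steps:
$f{\left(q \right)} = 2 q$
$\left(-204 - 30\right)^{2} - f{\left(-554 \right)} = \left(-204 - 30\right)^{2} - 2 \left(-554\right) = \left(-234\right)^{2} - -1108 = 54756 + 1108 = 55864$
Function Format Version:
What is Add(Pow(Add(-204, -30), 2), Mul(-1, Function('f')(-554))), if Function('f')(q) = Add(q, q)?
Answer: 55864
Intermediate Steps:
Function('f')(q) = Mul(2, q)
Add(Pow(Add(-204, -30), 2), Mul(-1, Function('f')(-554))) = Add(Pow(Add(-204, -30), 2), Mul(-1, Mul(2, -554))) = Add(Pow(-234, 2), Mul(-1, -1108)) = Add(54756, 1108) = 55864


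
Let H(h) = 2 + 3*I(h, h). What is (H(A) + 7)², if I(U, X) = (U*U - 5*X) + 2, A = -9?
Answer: 154449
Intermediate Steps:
I(U, X) = 2 + U² - 5*X (I(U, X) = (U² - 5*X) + 2 = 2 + U² - 5*X)
H(h) = 8 - 15*h + 3*h² (H(h) = 2 + 3*(2 + h² - 5*h) = 2 + (6 - 15*h + 3*h²) = 8 - 15*h + 3*h²)
(H(A) + 7)² = ((8 - 15*(-9) + 3*(-9)²) + 7)² = ((8 + 135 + 3*81) + 7)² = ((8 + 135 + 243) + 7)² = (386 + 7)² = 393² = 154449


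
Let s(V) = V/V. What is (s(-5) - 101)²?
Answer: 10000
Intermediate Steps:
s(V) = 1
(s(-5) - 101)² = (1 - 101)² = (-100)² = 10000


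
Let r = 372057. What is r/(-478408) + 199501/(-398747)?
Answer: -34828498141/27251964968 ≈ -1.2780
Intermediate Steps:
r/(-478408) + 199501/(-398747) = 372057/(-478408) + 199501/(-398747) = 372057*(-1/478408) + 199501*(-1/398747) = -53151/68344 - 199501/398747 = -34828498141/27251964968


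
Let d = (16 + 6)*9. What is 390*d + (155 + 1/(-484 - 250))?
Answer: 56793249/734 ≈ 77375.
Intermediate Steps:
d = 198 (d = 22*9 = 198)
390*d + (155 + 1/(-484 - 250)) = 390*198 + (155 + 1/(-484 - 250)) = 77220 + (155 + 1/(-734)) = 77220 + (155 - 1/734) = 77220 + 113769/734 = 56793249/734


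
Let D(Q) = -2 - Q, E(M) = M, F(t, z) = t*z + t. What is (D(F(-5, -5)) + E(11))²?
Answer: 121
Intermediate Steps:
F(t, z) = t + t*z
(D(F(-5, -5)) + E(11))² = ((-2 - (-5)*(1 - 5)) + 11)² = ((-2 - (-5)*(-4)) + 11)² = ((-2 - 1*20) + 11)² = ((-2 - 20) + 11)² = (-22 + 11)² = (-11)² = 121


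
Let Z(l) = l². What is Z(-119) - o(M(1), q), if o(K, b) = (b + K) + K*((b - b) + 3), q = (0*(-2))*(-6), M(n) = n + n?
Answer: 14153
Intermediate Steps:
M(n) = 2*n
q = 0 (q = 0*(-6) = 0)
o(K, b) = b + 4*K (o(K, b) = (K + b) + K*(0 + 3) = (K + b) + K*3 = (K + b) + 3*K = b + 4*K)
Z(-119) - o(M(1), q) = (-119)² - (0 + 4*(2*1)) = 14161 - (0 + 4*2) = 14161 - (0 + 8) = 14161 - 1*8 = 14161 - 8 = 14153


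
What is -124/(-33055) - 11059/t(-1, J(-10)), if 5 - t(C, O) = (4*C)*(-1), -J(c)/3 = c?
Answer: -365555121/33055 ≈ -11059.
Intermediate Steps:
J(c) = -3*c
t(C, O) = 5 + 4*C (t(C, O) = 5 - 4*C*(-1) = 5 - (-4)*C = 5 + 4*C)
-124/(-33055) - 11059/t(-1, J(-10)) = -124/(-33055) - 11059/(5 + 4*(-1)) = -124*(-1/33055) - 11059/(5 - 4) = 124/33055 - 11059/1 = 124/33055 - 11059*1 = 124/33055 - 11059 = -365555121/33055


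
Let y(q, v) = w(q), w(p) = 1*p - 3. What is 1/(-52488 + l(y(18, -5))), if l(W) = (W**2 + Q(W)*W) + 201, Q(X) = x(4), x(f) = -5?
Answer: -1/52137 ≈ -1.9180e-5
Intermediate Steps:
Q(X) = -5
w(p) = -3 + p (w(p) = p - 3 = -3 + p)
y(q, v) = -3 + q
l(W) = 201 + W**2 - 5*W (l(W) = (W**2 - 5*W) + 201 = 201 + W**2 - 5*W)
1/(-52488 + l(y(18, -5))) = 1/(-52488 + (201 + (-3 + 18)**2 - 5*(-3 + 18))) = 1/(-52488 + (201 + 15**2 - 5*15)) = 1/(-52488 + (201 + 225 - 75)) = 1/(-52488 + 351) = 1/(-52137) = -1/52137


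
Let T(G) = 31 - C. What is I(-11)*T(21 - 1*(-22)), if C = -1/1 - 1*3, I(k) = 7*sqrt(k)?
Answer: 245*I*sqrt(11) ≈ 812.57*I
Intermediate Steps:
C = -4 (C = -1*1 - 3 = -1 - 3 = -4)
T(G) = 35 (T(G) = 31 - 1*(-4) = 31 + 4 = 35)
I(-11)*T(21 - 1*(-22)) = (7*sqrt(-11))*35 = (7*(I*sqrt(11)))*35 = (7*I*sqrt(11))*35 = 245*I*sqrt(11)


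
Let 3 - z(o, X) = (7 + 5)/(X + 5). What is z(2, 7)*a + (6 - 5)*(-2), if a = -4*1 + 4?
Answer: -2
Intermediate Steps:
z(o, X) = 3 - 12/(5 + X) (z(o, X) = 3 - (7 + 5)/(X + 5) = 3 - 12/(5 + X))
a = 0 (a = -4 + 4 = 0)
z(2, 7)*a + (6 - 5)*(-2) = (3*(1 + 7)/(5 + 7))*0 + (6 - 5)*(-2) = (3*8/12)*0 + 1*(-2) = (3*(1/12)*8)*0 - 2 = 2*0 - 2 = 0 - 2 = -2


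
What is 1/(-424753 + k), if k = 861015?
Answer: 1/436262 ≈ 2.2922e-6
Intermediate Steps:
1/(-424753 + k) = 1/(-424753 + 861015) = 1/436262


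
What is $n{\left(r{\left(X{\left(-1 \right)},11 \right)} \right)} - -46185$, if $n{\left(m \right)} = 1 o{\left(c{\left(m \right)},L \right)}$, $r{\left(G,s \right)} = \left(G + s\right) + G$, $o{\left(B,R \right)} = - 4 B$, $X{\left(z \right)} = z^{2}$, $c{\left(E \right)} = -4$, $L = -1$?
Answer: $46201$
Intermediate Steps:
$r{\left(G,s \right)} = s + 2 G$
$n{\left(m \right)} = 16$ ($n{\left(m \right)} = 1 \left(\left(-4\right) \left(-4\right)\right) = 1 \cdot 16 = 16$)
$n{\left(r{\left(X{\left(-1 \right)},11 \right)} \right)} - -46185 = 16 - -46185 = 16 + 46185 = 46201$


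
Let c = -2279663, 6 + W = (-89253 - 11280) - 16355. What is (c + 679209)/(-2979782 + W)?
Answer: 800227/1548338 ≈ 0.51683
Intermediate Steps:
W = -116894 (W = -6 + ((-89253 - 11280) - 16355) = -6 + (-100533 - 16355) = -6 - 116888 = -116894)
(c + 679209)/(-2979782 + W) = (-2279663 + 679209)/(-2979782 - 116894) = -1600454/(-3096676) = -1600454*(-1/3096676) = 800227/1548338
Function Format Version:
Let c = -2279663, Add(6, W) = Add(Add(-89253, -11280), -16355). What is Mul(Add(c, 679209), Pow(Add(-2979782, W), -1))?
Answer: Rational(800227, 1548338) ≈ 0.51683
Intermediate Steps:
W = -116894 (W = Add(-6, Add(Add(-89253, -11280), -16355)) = Add(-6, Add(-100533, -16355)) = Add(-6, -116888) = -116894)
Mul(Add(c, 679209), Pow(Add(-2979782, W), -1)) = Mul(Add(-2279663, 679209), Pow(Add(-2979782, -116894), -1)) = Mul(-1600454, Pow(-3096676, -1)) = Mul(-1600454, Rational(-1, 3096676)) = Rational(800227, 1548338)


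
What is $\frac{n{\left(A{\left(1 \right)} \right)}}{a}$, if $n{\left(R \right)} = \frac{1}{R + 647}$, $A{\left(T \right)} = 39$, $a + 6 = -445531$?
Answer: $- \frac{1}{305638382} \approx -3.2718 \cdot 10^{-9}$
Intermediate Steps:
$a = -445537$ ($a = -6 - 445531 = -445537$)
$n{\left(R \right)} = \frac{1}{647 + R}$
$\frac{n{\left(A{\left(1 \right)} \right)}}{a} = \frac{1}{\left(647 + 39\right) \left(-445537\right)} = \frac{1}{686} \left(- \frac{1}{445537}\right) = - \frac{1}{305638382}$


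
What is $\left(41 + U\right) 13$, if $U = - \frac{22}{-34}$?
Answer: $\frac{9204}{17} \approx 541.41$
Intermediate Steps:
$U = \frac{11}{17}$ ($U = \left(-22\right) \left(- \frac{1}{34}\right) = \frac{11}{17} \approx 0.64706$)
$\left(41 + U\right) 13 = \left(41 + \frac{11}{17}\right) 13 = \frac{708}{17} \cdot 13 = \frac{9204}{17}$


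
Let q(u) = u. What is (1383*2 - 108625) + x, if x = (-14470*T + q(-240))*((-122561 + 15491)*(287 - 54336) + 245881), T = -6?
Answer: 501062036580521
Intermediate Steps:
x = 501062036686380 (x = (-14470*(-6) - 240)*((-122561 + 15491)*(287 - 54336) + 245881) = (86820 - 240)*(-107070*(-54049) + 245881) = 86580*(5787026430 + 245881) = 86580*5787272311 = 501062036686380)
(1383*2 - 108625) + x = (1383*2 - 108625) + 501062036686380 = (2766 - 108625) + 501062036686380 = -105859 + 501062036686380 = 501062036580521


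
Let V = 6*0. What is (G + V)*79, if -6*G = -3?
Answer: 79/2 ≈ 39.500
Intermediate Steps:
G = 1/2 (G = -1/6*(-3) = 1/2 ≈ 0.50000)
V = 0
(G + V)*79 = (1/2 + 0)*79 = (1/2)*79 = 79/2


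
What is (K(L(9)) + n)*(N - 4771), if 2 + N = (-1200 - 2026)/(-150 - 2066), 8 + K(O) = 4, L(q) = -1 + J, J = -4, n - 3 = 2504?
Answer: -13233038113/1108 ≈ -1.1943e+7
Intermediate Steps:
n = 2507 (n = 3 + 2504 = 2507)
L(q) = -5 (L(q) = -1 - 4 = -5)
K(O) = -4 (K(O) = -8 + 4 = -4)
N = -603/1108 (N = -2 + (-1200 - 2026)/(-150 - 2066) = -2 - 3226/(-2216) = -2 - 3226*(-1/2216) = -2 + 1613/1108 = -603/1108 ≈ -0.54422)
(K(L(9)) + n)*(N - 4771) = (-4 + 2507)*(-603/1108 - 4771) = 2503*(-5286871/1108) = -13233038113/1108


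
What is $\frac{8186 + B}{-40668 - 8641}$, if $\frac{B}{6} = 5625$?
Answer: $- \frac{41936}{49309} \approx -0.85047$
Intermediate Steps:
$B = 33750$ ($B = 6 \cdot 5625 = 33750$)
$\frac{8186 + B}{-40668 - 8641} = \frac{8186 + 33750}{-40668 - 8641} = \frac{41936}{-49309} = 41936 \left(- \frac{1}{49309}\right) = - \frac{41936}{49309}$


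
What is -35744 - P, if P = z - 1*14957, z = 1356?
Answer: -22143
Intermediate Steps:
P = -13601 (P = 1356 - 1*14957 = 1356 - 14957 = -13601)
-35744 - P = -35744 - 1*(-13601) = -35744 + 13601 = -22143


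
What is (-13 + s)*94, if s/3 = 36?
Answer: 8930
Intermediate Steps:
s = 108 (s = 3*36 = 108)
(-13 + s)*94 = (-13 + 108)*94 = 95*94 = 8930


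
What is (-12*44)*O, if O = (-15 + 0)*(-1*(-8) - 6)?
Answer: 15840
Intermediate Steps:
O = -30 (O = -15*(8 - 6) = -15*2 = -30)
(-12*44)*O = -12*44*(-30) = -528*(-30) = 15840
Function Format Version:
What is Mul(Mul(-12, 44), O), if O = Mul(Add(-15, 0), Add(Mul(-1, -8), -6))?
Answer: 15840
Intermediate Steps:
O = -30 (O = Mul(-15, Add(8, -6)) = Mul(-15, 2) = -30)
Mul(Mul(-12, 44), O) = Mul(Mul(-12, 44), -30) = Mul(-528, -30) = 15840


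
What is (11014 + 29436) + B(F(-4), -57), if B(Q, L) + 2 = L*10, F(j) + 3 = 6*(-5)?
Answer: 39878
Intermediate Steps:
F(j) = -33 (F(j) = -3 + 6*(-5) = -3 - 30 = -33)
B(Q, L) = -2 + 10*L (B(Q, L) = -2 + L*10 = -2 + 10*L)
(11014 + 29436) + B(F(-4), -57) = (11014 + 29436) + (-2 + 10*(-57)) = 40450 + (-2 - 570) = 40450 - 572 = 39878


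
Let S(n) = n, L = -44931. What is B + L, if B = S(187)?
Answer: -44744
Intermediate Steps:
B = 187
B + L = 187 - 44931 = -44744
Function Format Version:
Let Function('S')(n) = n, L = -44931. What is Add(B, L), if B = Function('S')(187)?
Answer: -44744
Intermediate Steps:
B = 187
Add(B, L) = Add(187, -44931) = -44744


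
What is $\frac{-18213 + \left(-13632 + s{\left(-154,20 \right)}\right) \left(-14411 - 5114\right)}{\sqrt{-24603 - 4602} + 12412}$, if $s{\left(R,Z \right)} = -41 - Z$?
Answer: $\frac{3318194440144}{154086949} - \frac{802012836 i \sqrt{3245}}{154086949} \approx 21535.0 - 296.5 i$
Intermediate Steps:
$\frac{-18213 + \left(-13632 + s{\left(-154,20 \right)}\right) \left(-14411 - 5114\right)}{\sqrt{-24603 - 4602} + 12412} = \frac{-18213 + \left(-13632 - 61\right) \left(-14411 - 5114\right)}{\sqrt{-24603 - 4602} + 12412} = \frac{-18213 + \left(-13632 - 61\right) \left(-19525\right)}{\sqrt{-29205} + 12412} = \frac{-18213 + \left(-13632 - 61\right) \left(-19525\right)}{3 i \sqrt{3245} + 12412} = \frac{-18213 - -267355825}{12412 + 3 i \sqrt{3245}} = \frac{-18213 + 267355825}{12412 + 3 i \sqrt{3245}} = \frac{267337612}{12412 + 3 i \sqrt{3245}}$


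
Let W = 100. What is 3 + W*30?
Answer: 3003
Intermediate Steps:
3 + W*30 = 3 + 100*30 = 3 + 3000 = 3003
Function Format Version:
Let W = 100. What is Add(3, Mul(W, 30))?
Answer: 3003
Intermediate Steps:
Add(3, Mul(W, 30)) = Add(3, Mul(100, 30)) = Add(3, 3000) = 3003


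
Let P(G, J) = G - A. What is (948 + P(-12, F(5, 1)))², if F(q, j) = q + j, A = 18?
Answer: 842724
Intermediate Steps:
F(q, j) = j + q
P(G, J) = -18 + G (P(G, J) = G - 1*18 = G - 18 = -18 + G)
(948 + P(-12, F(5, 1)))² = (948 + (-18 - 12))² = (948 - 30)² = 918² = 842724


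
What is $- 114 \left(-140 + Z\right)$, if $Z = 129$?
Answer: $1254$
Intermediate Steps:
$- 114 \left(-140 + Z\right) = - 114 \left(-140 + 129\right) = \left(-114\right) \left(-11\right) = 1254$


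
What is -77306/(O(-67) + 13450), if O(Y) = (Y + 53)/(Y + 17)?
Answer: -1932650/336257 ≈ -5.7475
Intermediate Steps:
O(Y) = (53 + Y)/(17 + Y)
-77306/(O(-67) + 13450) = -77306/((53 - 67)/(17 - 67) + 13450) = -77306/(-14/(-50) + 13450) = -77306/(-1/50*(-14) + 13450) = -77306/(7/25 + 13450) = -77306/336257/25 = -77306*25/336257 = -1932650/336257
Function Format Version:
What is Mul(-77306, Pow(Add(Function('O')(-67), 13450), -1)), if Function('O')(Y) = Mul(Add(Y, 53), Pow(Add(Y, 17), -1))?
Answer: Rational(-1932650, 336257) ≈ -5.7475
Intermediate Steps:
Function('O')(Y) = Mul(Pow(Add(17, Y), -1), Add(53, Y)) (Function('O')(Y) = Mul(Add(53, Y), Pow(Add(17, Y), -1)) = Mul(Pow(Add(17, Y), -1), Add(53, Y)))
Mul(-77306, Pow(Add(Function('O')(-67), 13450), -1)) = Mul(-77306, Pow(Add(Mul(Pow(Add(17, -67), -1), Add(53, -67)), 13450), -1)) = Mul(-77306, Pow(Add(Mul(Pow(-50, -1), -14), 13450), -1)) = Mul(-77306, Pow(Add(Mul(Rational(-1, 50), -14), 13450), -1)) = Mul(-77306, Pow(Add(Rational(7, 25), 13450), -1)) = Mul(-77306, Pow(Rational(336257, 25), -1)) = Mul(-77306, Rational(25, 336257)) = Rational(-1932650, 336257)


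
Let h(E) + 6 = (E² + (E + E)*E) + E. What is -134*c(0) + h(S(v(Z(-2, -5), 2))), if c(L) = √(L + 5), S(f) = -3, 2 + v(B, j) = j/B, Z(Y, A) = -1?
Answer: 18 - 134*√5 ≈ -281.63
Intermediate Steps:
v(B, j) = -2 + j/B
h(E) = -6 + E + 3*E² (h(E) = -6 + ((E² + (E + E)*E) + E) = -6 + ((E² + (2*E)*E) + E) = -6 + ((E² + 2*E²) + E) = -6 + (3*E² + E) = -6 + (E + 3*E²) = -6 + E + 3*E²)
c(L) = √(5 + L)
-134*c(0) + h(S(v(Z(-2, -5), 2))) = -134*√(5 + 0) + (-6 - 3 + 3*(-3)²) = -134*√5 + (-6 - 3 + 3*9) = -134*√5 + (-6 - 3 + 27) = -134*√5 + 18 = 18 - 134*√5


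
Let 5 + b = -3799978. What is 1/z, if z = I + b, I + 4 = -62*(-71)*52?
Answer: -1/3571083 ≈ -2.8003e-7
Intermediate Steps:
b = -3799983 (b = -5 - 3799978 = -3799983)
I = 228900 (I = -4 - 62*(-71)*52 = -4 + 4402*52 = -4 + 228904 = 228900)
z = -3571083 (z = 228900 - 3799983 = -3571083)
1/z = 1/(-3571083) = -1/3571083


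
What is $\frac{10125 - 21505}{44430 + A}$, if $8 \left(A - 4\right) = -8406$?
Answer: $- \frac{45520}{173533} \approx -0.26231$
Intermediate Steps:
$A = - \frac{4187}{4}$ ($A = 4 + \frac{1}{8} \left(-8406\right) = 4 - \frac{4203}{4} = - \frac{4187}{4} \approx -1046.8$)
$\frac{10125 - 21505}{44430 + A} = \frac{10125 - 21505}{44430 - \frac{4187}{4}} = - \frac{11380}{\frac{173533}{4}} = \left(-11380\right) \frac{4}{173533} = - \frac{45520}{173533}$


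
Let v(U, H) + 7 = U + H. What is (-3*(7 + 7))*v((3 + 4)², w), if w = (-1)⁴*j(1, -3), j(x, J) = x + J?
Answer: -1680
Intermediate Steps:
j(x, J) = J + x
w = -2 (w = (-1)⁴*(-3 + 1) = 1*(-2) = -2)
v(U, H) = -7 + H + U (v(U, H) = -7 + (U + H) = -7 + (H + U) = -7 + H + U)
(-3*(7 + 7))*v((3 + 4)², w) = (-3*(7 + 7))*(-7 - 2 + (3 + 4)²) = (-3*14)*(-7 - 2 + 7²) = -42*(-7 - 2 + 49) = -42*40 = -1680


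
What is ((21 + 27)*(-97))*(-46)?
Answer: 214176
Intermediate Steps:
((21 + 27)*(-97))*(-46) = (48*(-97))*(-46) = -4656*(-46) = 214176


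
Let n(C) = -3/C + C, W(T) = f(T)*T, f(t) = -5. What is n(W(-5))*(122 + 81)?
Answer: 126266/25 ≈ 5050.6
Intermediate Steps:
W(T) = -5*T
n(C) = C - 3/C
n(W(-5))*(122 + 81) = (-5*(-5) - 3/((-5*(-5))))*(122 + 81) = (25 - 3/25)*203 = (622/25)*203 = 126266/25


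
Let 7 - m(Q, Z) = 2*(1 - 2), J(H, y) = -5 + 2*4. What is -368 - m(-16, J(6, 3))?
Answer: -377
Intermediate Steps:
J(H, y) = 3 (J(H, y) = -5 + 8 = 3)
m(Q, Z) = 9 (m(Q, Z) = 7 - 2*(1 - 2) = 7 - 2*(-1) = 7 - 1*(-2) = 7 + 2 = 9)
-368 - m(-16, J(6, 3)) = -368 - 1*9 = -368 - 9 = -377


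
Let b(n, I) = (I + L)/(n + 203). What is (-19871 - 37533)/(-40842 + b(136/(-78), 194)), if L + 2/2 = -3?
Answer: 112640999/80140362 ≈ 1.4055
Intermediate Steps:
L = -4 (L = -1 - 3 = -4)
b(n, I) = (-4 + I)/(203 + n) (b(n, I) = (I - 4)/(n + 203) = (-4 + I)/(203 + n))
(-19871 - 37533)/(-40842 + b(136/(-78), 194)) = (-19871 - 37533)/(-40842 + (-4 + 194)/(203 + 136/(-78))) = -57404/(-40842 + 190/(203 + 136*(-1/78))) = -57404/(-40842 + 190/(203 - 68/39)) = -57404/(-40842 + 190/(7849/39)) = -57404/(-40842 + (39/7849)*190) = -57404/(-40842 + 7410/7849) = -57404/(-320561448/7849) = -57404*(-7849/320561448) = 112640999/80140362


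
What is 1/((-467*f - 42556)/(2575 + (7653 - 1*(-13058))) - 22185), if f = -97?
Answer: -23286/516597167 ≈ -4.5076e-5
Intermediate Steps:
1/((-467*f - 42556)/(2575 + (7653 - 1*(-13058))) - 22185) = 1/((-467*(-97) - 42556)/(2575 + (7653 - 1*(-13058))) - 22185) = 1/((45299 - 42556)/(2575 + (7653 + 13058)) - 22185) = 1/(2743/(2575 + 20711) - 22185) = 1/(2743/23286 - 22185) = 1/(-516597167/23286) = -23286/516597167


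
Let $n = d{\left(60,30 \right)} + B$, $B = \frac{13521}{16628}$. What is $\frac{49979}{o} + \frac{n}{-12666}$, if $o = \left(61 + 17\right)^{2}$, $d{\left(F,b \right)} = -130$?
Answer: $\frac{878263228399}{106779395736} \approx 8.225$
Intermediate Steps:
$o = 6084$ ($o = 78^{2} = 6084$)
$B = \frac{13521}{16628}$ ($B = 13521 \cdot \frac{1}{16628} = \frac{13521}{16628} \approx 0.81315$)
$n = - \frac{2148119}{16628}$ ($n = -130 + \frac{13521}{16628} = - \frac{2148119}{16628} \approx -129.19$)
$\frac{49979}{o} + \frac{n}{-12666} = \frac{49979}{6084} - \frac{2148119}{16628 \left(-12666\right)} = 49979 \cdot \frac{1}{6084} - - \frac{2148119}{210610248} = \frac{49979}{6084} + \frac{2148119}{210610248} = \frac{878263228399}{106779395736}$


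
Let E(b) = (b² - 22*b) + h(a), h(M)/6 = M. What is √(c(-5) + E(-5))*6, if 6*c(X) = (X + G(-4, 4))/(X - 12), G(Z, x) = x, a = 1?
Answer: √1467066/17 ≈ 71.249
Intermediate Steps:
h(M) = 6*M
E(b) = 6 + b² - 22*b (E(b) = (b² - 22*b) + 6*1 = (b² - 22*b) + 6 = 6 + b² - 22*b)
c(X) = (4 + X)/(6*(-12 + X)) (c(X) = ((X + 4)/(X - 12))/6 = ((4 + X)/(-12 + X))/6 = (4 + X)/(6*(-12 + X)))
√(c(-5) + E(-5))*6 = √((4 - 5)/(6*(-12 - 5)) + (6 + (-5)² - 22*(-5)))*6 = √((⅙)*(-1)/(-17) + (6 + 25 + 110))*6 = √((⅙)*(-1/17)*(-1) + 141)*6 = √(1/102 + 141)*6 = √(14383/102)*6 = (√1467066/102)*6 = √1467066/17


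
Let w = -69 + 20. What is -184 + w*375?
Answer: -18559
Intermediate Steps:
w = -49
-184 + w*375 = -184 - 49*375 = -184 - 18375 = -18559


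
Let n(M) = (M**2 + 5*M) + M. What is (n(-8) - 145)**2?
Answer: 16641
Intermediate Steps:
n(M) = M**2 + 6*M
(n(-8) - 145)**2 = (-8*(6 - 8) - 145)**2 = (-8*(-2) - 145)**2 = (16 - 145)**2 = (-129)**2 = 16641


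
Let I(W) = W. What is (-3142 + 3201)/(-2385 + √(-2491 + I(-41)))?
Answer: -46905/1896919 - 118*I*√633/5690757 ≈ -0.024727 - 0.00052169*I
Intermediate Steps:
(-3142 + 3201)/(-2385 + √(-2491 + I(-41))) = (-3142 + 3201)/(-2385 + √(-2491 - 41)) = 59/(-2385 + √(-2532)) = 59/(-2385 + 2*I*√633)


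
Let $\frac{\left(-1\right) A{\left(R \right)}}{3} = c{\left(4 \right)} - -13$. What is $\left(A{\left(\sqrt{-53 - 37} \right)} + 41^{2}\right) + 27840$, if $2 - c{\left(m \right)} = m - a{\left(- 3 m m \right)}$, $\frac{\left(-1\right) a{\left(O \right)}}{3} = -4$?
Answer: $29452$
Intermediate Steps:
$a{\left(O \right)} = 12$ ($a{\left(O \right)} = \left(-3\right) \left(-4\right) = 12$)
$c{\left(m \right)} = 14 - m$ ($c{\left(m \right)} = 2 - \left(m - 12\right) = 2 - \left(-12 + m\right) = 14 - m$)
$A{\left(R \right)} = -69$ ($A{\left(R \right)} = - 3 \left(\left(14 - 4\right) - -13\right) = - 3 \left(\left(14 - 4\right) + 13\right) = - 3 \left(10 + 13\right) = \left(-3\right) 23 = -69$)
$\left(A{\left(\sqrt{-53 - 37} \right)} + 41^{2}\right) + 27840 = \left(-69 + 41^{2}\right) + 27840 = \left(-69 + 1681\right) + 27840 = 1612 + 27840 = 29452$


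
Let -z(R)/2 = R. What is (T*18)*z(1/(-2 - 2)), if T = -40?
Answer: -360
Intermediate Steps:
z(R) = -2*R
(T*18)*z(1/(-2 - 2)) = (-40*18)*(-2/(-2 - 2)) = -(-1440)/(-4) = -(-1440)*(-1)/4 = -720*½ = -360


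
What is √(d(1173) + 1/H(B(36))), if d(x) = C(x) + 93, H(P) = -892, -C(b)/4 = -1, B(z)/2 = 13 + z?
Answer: √19294629/446 ≈ 9.8488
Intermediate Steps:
B(z) = 26 + 2*z (B(z) = 2*(13 + z) = 26 + 2*z)
C(b) = 4 (C(b) = -4*(-1) = 4)
d(x) = 97 (d(x) = 4 + 93 = 97)
√(d(1173) + 1/H(B(36))) = √(97 + 1/(-892)) = √(97 - 1/892) = √(86523/892) = √19294629/446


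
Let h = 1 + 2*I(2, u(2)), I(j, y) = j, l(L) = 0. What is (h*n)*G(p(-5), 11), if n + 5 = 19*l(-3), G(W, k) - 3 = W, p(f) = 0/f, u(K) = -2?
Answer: -75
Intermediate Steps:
p(f) = 0
G(W, k) = 3 + W
n = -5 (n = -5 + 19*0 = -5 + 0 = -5)
h = 5 (h = 1 + 2*2 = 1 + 4 = 5)
(h*n)*G(p(-5), 11) = (5*(-5))*(3 + 0) = -25*3 = -75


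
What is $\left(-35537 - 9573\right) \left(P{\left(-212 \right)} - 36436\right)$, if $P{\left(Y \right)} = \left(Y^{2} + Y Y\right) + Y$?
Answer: $-2401656400$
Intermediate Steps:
$P{\left(Y \right)} = Y + 2 Y^{2}$ ($P{\left(Y \right)} = \left(Y^{2} + Y^{2}\right) + Y = 2 Y^{2} + Y = Y + 2 Y^{2}$)
$\left(-35537 - 9573\right) \left(P{\left(-212 \right)} - 36436\right) = \left(-35537 - 9573\right) \left(- 212 \left(1 + 2 \left(-212\right)\right) - 36436\right) = - 45110 \left(- 212 \left(1 - 424\right) - 36436\right) = - 45110 \left(\left(-212\right) \left(-423\right) - 36436\right) = - 45110 \left(89676 - 36436\right) = \left(-45110\right) 53240 = -2401656400$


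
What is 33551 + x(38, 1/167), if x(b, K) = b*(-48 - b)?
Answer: 30283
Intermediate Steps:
33551 + x(38, 1/167) = 33551 - 1*38*(48 + 38) = 33551 - 1*38*86 = 33551 - 3268 = 30283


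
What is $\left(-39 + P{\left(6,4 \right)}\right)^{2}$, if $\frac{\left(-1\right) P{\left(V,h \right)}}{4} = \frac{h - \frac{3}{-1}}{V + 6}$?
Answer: $\frac{15376}{9} \approx 1708.4$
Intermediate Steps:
$P{\left(V,h \right)} = - \frac{4 \left(3 + h\right)}{6 + V}$ ($P{\left(V,h \right)} = - 4 \frac{h - \frac{3}{-1}}{V + 6} = - 4 \frac{h - -3}{6 + V} = - 4 \frac{h + 3}{6 + V} = - 4 \frac{3 + h}{6 + V} = - \frac{4 \left(3 + h\right)}{6 + V}$)
$\left(-39 + P{\left(6,4 \right)}\right)^{2} = \left(-39 + \frac{4 \left(-3 - 4\right)}{6 + 6}\right)^{2} = \left(-39 + \frac{4 \left(-3 - 4\right)}{12}\right)^{2} = \left(-39 + 4 \cdot \frac{1}{12} \left(-7\right)\right)^{2} = \left(-39 - \frac{7}{3}\right)^{2} = \left(- \frac{124}{3}\right)^{2} = \frac{15376}{9}$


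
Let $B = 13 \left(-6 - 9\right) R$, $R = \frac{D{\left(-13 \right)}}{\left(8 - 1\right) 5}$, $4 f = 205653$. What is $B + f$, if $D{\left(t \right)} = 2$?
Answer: $\frac{1439259}{28} \approx 51402.0$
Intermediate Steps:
$f = \frac{205653}{4}$ ($f = \frac{1}{4} \cdot 205653 = \frac{205653}{4} \approx 51413.0$)
$R = \frac{2}{35}$ ($R = \frac{2}{\left(8 - 1\right) 5} = \frac{2}{7 \cdot 5} = \frac{2}{35} \approx 0.057143$)
$B = - \frac{78}{7}$ ($B = 13 \left(-6 - 9\right) \frac{2}{35} = 13 \left(-15\right) \frac{2}{35} = \left(-195\right) \frac{2}{35} = - \frac{78}{7} \approx -11.143$)
$B + f = - \frac{78}{7} + \frac{205653}{4} = \frac{1439259}{28}$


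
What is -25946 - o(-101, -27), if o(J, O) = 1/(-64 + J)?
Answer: -4281089/165 ≈ -25946.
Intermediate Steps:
-25946 - o(-101, -27) = -25946 - 1/(-64 - 101) = -25946 - 1/(-165) = -25946 - 1*(-1/165) = -25946 + 1/165 = -4281089/165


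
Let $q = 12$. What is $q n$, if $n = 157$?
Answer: $1884$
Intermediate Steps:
$q n = 12 \cdot 157 = 1884$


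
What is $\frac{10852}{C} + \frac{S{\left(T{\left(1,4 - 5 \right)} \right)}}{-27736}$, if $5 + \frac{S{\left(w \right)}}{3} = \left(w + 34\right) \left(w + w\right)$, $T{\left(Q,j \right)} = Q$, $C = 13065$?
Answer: $\frac{298443397}{362370840} \approx 0.82359$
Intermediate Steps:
$S{\left(w \right)} = -15 + 6 w \left(34 + w\right)$ ($S{\left(w \right)} = -15 + 3 \left(w + 34\right) \left(w + w\right) = -15 + 3 \left(34 + w\right) 2 w = -15 + 3 \cdot 2 w \left(34 + w\right) = -15 + 6 w \left(34 + w\right)$)
$\frac{10852}{C} + \frac{S{\left(T{\left(1,4 - 5 \right)} \right)}}{-27736} = \frac{10852}{13065} + \frac{-15 + 6 \cdot 1^{2} + 204 \cdot 1}{-27736} = 10852 \cdot \frac{1}{13065} + \left(-15 + 6 \cdot 1 + 204\right) \left(- \frac{1}{27736}\right) = \frac{10852}{13065} + \left(-15 + 6 + 204\right) \left(- \frac{1}{27736}\right) = \frac{10852}{13065} + 195 \left(- \frac{1}{27736}\right) = \frac{10852}{13065} - \frac{195}{27736} = \frac{298443397}{362370840}$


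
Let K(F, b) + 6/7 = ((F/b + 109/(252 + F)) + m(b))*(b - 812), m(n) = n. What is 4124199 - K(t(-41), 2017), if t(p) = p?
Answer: 5043979685478/2979109 ≈ 1.6931e+6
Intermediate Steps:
K(F, b) = -6/7 + (-812 + b)*(b + 109/(252 + F) + F/b) (K(F, b) = -6/7 + ((F/b + 109/(252 + F)) + b)*(b - 812) = -6/7 + ((109/(252 + F) + F/b) + b)*(-812 + b) = -6/7 + (b + 109/(252 + F) + F/b)*(-812 + b) = -6/7 + (-812 + b)*(b + 109/(252 + F) + F/b))
4124199 - K(t(-41), 2017) = 4124199 - (-204624*(-41) - 204515*2017² - 88724*2017 - 812*(-41)² + 252*2017³ - 41*2017³ + 2017*(-41)² - 812*(-41)*2017² + (1758/7)*(-41)*2017)/(2017*(252 - 41)) = 4124199 - (8389584 - 204515*4068289 - 178956308 - 812*1681 + 252*8205738913 - 41*8205738913 + 2017*1681 - 812*(-41)*4068289 - 145381326/7)/(2017*211) = 4124199 - (8389584 - 832026124835 - 178956308 - 1364972 + 2067846206076 - 336435295433 + 3390577 + 135441477388 - 145381326/7)/(2017*211) = 4124199 - 7242458673213/(2017*211*7) = 4124199 - 1*7242458673213/2979109 = 4124199 - 7242458673213/2979109 = 5043979685478/2979109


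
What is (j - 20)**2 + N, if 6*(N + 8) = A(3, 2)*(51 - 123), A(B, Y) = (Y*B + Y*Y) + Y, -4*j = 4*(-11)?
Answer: -71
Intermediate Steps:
j = 11 (j = -(-11) = -1/4*(-44) = 11)
A(B, Y) = Y + Y**2 + B*Y (A(B, Y) = (B*Y + Y**2) + Y = (Y**2 + B*Y) + Y = Y + Y**2 + B*Y)
N = -152 (N = -8 + ((2*(1 + 3 + 2))*(51 - 123))/6 = -8 + ((2*6)*(-72))/6 = -8 + (12*(-72))/6 = -8 + (1/6)*(-864) = -8 - 144 = -152)
(j - 20)**2 + N = (11 - 20)**2 - 152 = (-9)**2 - 152 = 81 - 152 = -71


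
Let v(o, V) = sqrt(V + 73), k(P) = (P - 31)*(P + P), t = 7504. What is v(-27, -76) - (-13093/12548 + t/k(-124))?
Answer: 51141841/60293140 + I*sqrt(3) ≈ 0.84822 + 1.732*I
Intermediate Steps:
k(P) = 2*P*(-31 + P) (k(P) = (-31 + P)*(2*P) = 2*P*(-31 + P))
v(o, V) = sqrt(73 + V)
v(-27, -76) - (-13093/12548 + t/k(-124)) = sqrt(73 - 76) - (-13093/12548 + 7504/((2*(-124)*(-31 - 124)))) = sqrt(-3) - (-13093*1/12548 + 7504/((2*(-124)*(-155)))) = I*sqrt(3) - (-13093/12548 + 7504/38440) = I*sqrt(3) - (-13093/12548 + 7504*(1/38440)) = I*sqrt(3) - (-13093/12548 + 938/4805) = I*sqrt(3) - 1*(-51141841/60293140) = I*sqrt(3) + 51141841/60293140 = 51141841/60293140 + I*sqrt(3)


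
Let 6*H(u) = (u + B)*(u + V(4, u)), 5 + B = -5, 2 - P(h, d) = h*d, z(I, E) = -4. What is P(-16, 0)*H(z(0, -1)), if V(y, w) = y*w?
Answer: 280/3 ≈ 93.333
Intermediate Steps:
V(y, w) = w*y
P(h, d) = 2 - d*h (P(h, d) = 2 - h*d = 2 - d*h)
B = -10 (B = -5 - 5 = -10)
H(u) = 5*u*(-10 + u)/6 (H(u) = ((u - 10)*(u + u*4))/6 = ((-10 + u)*(u + 4*u))/6 = ((-10 + u)*(5*u))/6 = (5*u*(-10 + u))/6 = 5*u*(-10 + u)/6)
P(-16, 0)*H(z(0, -1)) = (2 - 1*0*(-16))*((⅚)*(-4)*(-10 - 4)) = (2 + 0)*((⅚)*(-4)*(-14)) = 2*(140/3) = 280/3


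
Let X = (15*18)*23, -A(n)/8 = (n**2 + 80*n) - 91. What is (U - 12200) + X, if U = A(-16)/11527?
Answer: -69037810/11527 ≈ -5989.2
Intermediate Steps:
A(n) = 728 - 640*n - 8*n**2 (A(n) = -8*((n**2 + 80*n) - 91) = -8*(-91 + n**2 + 80*n) = 728 - 640*n - 8*n**2)
U = 8920/11527 (U = (728 - 640*(-16) - 8*(-16)**2)/11527 = (728 + 10240 - 8*256)*(1/11527) = (728 + 10240 - 2048)*(1/11527) = 8920*(1/11527) = 8920/11527 ≈ 0.77384)
X = 6210 (X = 270*23 = 6210)
(U - 12200) + X = (8920/11527 - 12200) + 6210 = -140620480/11527 + 6210 = -69037810/11527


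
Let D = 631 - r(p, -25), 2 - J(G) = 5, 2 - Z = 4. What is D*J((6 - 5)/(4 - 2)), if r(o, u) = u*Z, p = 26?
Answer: -1743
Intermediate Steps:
Z = -2 (Z = 2 - 1*4 = 2 - 4 = -2)
r(o, u) = -2*u (r(o, u) = u*(-2) = -2*u)
J(G) = -3 (J(G) = 2 - 1*5 = 2 - 5 = -3)
D = 581 (D = 631 - (-2)*(-25) = 631 - 1*50 = 631 - 50 = 581)
D*J((6 - 5)/(4 - 2)) = 581*(-3) = -1743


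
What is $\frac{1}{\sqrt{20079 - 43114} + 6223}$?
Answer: $\frac{6223}{38748764} - \frac{i \sqrt{23035}}{38748764} \approx 0.0001606 - 3.9168 \cdot 10^{-6} i$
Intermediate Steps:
$\frac{1}{\sqrt{20079 - 43114} + 6223} = \frac{1}{\sqrt{-23035} + 6223} = \frac{1}{i \sqrt{23035} + 6223} = \frac{1}{6223 + i \sqrt{23035}}$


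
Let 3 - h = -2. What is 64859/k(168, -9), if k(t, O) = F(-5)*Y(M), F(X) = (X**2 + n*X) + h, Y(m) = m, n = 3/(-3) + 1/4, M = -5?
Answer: -259436/675 ≈ -384.35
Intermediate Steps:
h = 5 (h = 3 - 1*(-2) = 3 + 2 = 5)
n = -3/4 (n = 3*(-1/3) + 1*(1/4) = -1 + 1/4 = -3/4 ≈ -0.75000)
F(X) = 5 + X**2 - 3*X/4 (F(X) = (X**2 - 3*X/4) + 5 = 5 + X**2 - 3*X/4)
k(t, O) = -675/4 (k(t, O) = (5 + (-5)**2 - 3/4*(-5))*(-5) = (5 + 25 + 15/4)*(-5) = (135/4)*(-5) = -675/4)
64859/k(168, -9) = 64859/(-675/4) = 64859*(-4/675) = -259436/675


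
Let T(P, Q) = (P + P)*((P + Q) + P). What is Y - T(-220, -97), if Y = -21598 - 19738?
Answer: -277616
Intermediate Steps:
Y = -41336
T(P, Q) = 2*P*(Q + 2*P) (T(P, Q) = (2*P)*(Q + 2*P) = 2*P*(Q + 2*P))
Y - T(-220, -97) = -41336 - 2*(-220)*(-97 + 2*(-220)) = -41336 - 2*(-220)*(-97 - 440) = -41336 - 2*(-220)*(-537) = -41336 - 1*236280 = -41336 - 236280 = -277616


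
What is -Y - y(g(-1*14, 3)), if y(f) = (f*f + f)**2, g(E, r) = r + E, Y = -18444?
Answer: 6344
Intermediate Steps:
g(E, r) = E + r
y(f) = (f + f**2)**2 (y(f) = (f**2 + f)**2 = (f + f**2)**2)
-Y - y(g(-1*14, 3)) = -1*(-18444) - (-1*14 + 3)**2*(1 + (-1*14 + 3))**2 = 18444 - (-14 + 3)**2*(1 + (-14 + 3))**2 = 18444 - (-11)**2*(1 - 11)**2 = 18444 - 121*(-10)**2 = 18444 - 121*100 = 18444 - 1*12100 = 18444 - 12100 = 6344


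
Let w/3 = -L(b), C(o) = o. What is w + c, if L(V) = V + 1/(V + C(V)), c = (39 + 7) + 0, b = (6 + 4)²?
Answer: -50803/200 ≈ -254.01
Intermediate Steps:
b = 100 (b = 10² = 100)
c = 46 (c = 46 + 0 = 46)
L(V) = V + 1/(2*V) (L(V) = V + 1/(V + V) = V + 1/(2*V))
w = -60003/200 (w = 3*(-(100 + (½)/100)) = 3*(-(100 + (½)*(1/100))) = 3*(-(100 + 1/200)) = 3*(-1*20001/200) = 3*(-20001/200) = -60003/200 ≈ -300.02)
w + c = -60003/200 + 46 = -50803/200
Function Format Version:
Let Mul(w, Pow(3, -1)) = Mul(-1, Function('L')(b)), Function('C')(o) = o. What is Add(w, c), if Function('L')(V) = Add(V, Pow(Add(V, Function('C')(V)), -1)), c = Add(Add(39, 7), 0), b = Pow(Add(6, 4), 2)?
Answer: Rational(-50803, 200) ≈ -254.01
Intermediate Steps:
b = 100 (b = Pow(10, 2) = 100)
c = 46 (c = Add(46, 0) = 46)
Function('L')(V) = Add(V, Mul(Rational(1, 2), Pow(V, -1))) (Function('L')(V) = Add(V, Pow(Add(V, V), -1)) = Add(V, Pow(Mul(2, V), -1)) = Add(V, Mul(Rational(1, 2), Pow(V, -1))))
w = Rational(-60003, 200) (w = Mul(3, Mul(-1, Add(100, Mul(Rational(1, 2), Pow(100, -1))))) = Mul(3, Mul(-1, Add(100, Mul(Rational(1, 2), Rational(1, 100))))) = Mul(3, Mul(-1, Add(100, Rational(1, 200)))) = Mul(3, Mul(-1, Rational(20001, 200))) = Mul(3, Rational(-20001, 200)) = Rational(-60003, 200) ≈ -300.02)
Add(w, c) = Add(Rational(-60003, 200), 46) = Rational(-50803, 200)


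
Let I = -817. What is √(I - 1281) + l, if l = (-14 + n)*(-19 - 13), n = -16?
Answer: 960 + I*√2098 ≈ 960.0 + 45.804*I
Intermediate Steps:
l = 960 (l = (-14 - 16)*(-19 - 13) = -30*(-32) = 960)
√(I - 1281) + l = √(-817 - 1281) + 960 = √(-2098) + 960 = I*√2098 + 960 = 960 + I*√2098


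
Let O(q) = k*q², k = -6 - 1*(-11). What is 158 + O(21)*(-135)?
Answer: -297517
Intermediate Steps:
k = 5 (k = -6 + 11 = 5)
O(q) = 5*q²
158 + O(21)*(-135) = 158 + (5*21²)*(-135) = 158 + (5*441)*(-135) = 158 + 2205*(-135) = 158 - 297675 = -297517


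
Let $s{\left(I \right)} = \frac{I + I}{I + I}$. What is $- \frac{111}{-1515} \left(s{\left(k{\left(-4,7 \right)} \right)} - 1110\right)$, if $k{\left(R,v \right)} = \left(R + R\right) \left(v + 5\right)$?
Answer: $- \frac{41033}{505} \approx -81.253$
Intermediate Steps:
$k{\left(R,v \right)} = 2 R \left(5 + v\right)$
$s{\left(I \right)} = 1$ ($s{\left(I \right)} = \frac{2 I}{2 I} = 2 I \frac{1}{2 I} = 1$)
$- \frac{111}{-1515} \left(s{\left(k{\left(-4,7 \right)} \right)} - 1110\right) = - \frac{111}{-1515} \left(1 - 1110\right) = \left(-111\right) \left(- \frac{1}{1515}\right) \left(-1109\right) = \frac{37}{505} \left(-1109\right) = - \frac{41033}{505}$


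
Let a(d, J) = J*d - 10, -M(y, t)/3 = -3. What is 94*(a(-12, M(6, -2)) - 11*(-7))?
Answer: -3854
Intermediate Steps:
M(y, t) = 9 (M(y, t) = -3*(-3) = 9)
a(d, J) = -10 + J*d
94*(a(-12, M(6, -2)) - 11*(-7)) = 94*((-10 + 9*(-12)) - 11*(-7)) = 94*((-10 - 108) + 77) = 94*(-118 + 77) = 94*(-41) = -3854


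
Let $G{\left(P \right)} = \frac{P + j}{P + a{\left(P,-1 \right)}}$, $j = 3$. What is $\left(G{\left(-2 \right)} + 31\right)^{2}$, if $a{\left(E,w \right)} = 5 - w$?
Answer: $\frac{15625}{16} \approx 976.56$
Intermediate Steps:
$G{\left(P \right)} = \frac{3 + P}{6 + P}$ ($G{\left(P \right)} = \frac{P + 3}{P + \left(5 - -1\right)} = \frac{3 + P}{P + \left(5 + 1\right)} = \frac{3 + P}{P + 6} = \frac{3 + P}{6 + P}$)
$\left(G{\left(-2 \right)} + 31\right)^{2} = \left(\frac{3 - 2}{6 - 2} + 31\right)^{2} = \left(\frac{1}{4} \cdot 1 + 31\right)^{2} = \left(\frac{1}{4} + 31\right)^{2} = \left(\frac{125}{4}\right)^{2} = \frac{15625}{16}$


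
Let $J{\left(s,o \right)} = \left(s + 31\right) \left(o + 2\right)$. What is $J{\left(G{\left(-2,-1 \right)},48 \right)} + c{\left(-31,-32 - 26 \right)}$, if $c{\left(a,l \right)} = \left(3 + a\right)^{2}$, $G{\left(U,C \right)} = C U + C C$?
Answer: $2484$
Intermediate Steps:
$G{\left(U,C \right)} = C^{2} + C U$ ($G{\left(U,C \right)} = C U + C^{2} = C^{2} + C U$)
$J{\left(s,o \right)} = \left(2 + o\right) \left(31 + s\right)$ ($J{\left(s,o \right)} = \left(31 + s\right) \left(2 + o\right) = \left(2 + o\right) \left(31 + s\right)$)
$J{\left(G{\left(-2,-1 \right)},48 \right)} + c{\left(-31,-32 - 26 \right)} = \left(62 + 2 \left(- (-1 - 2)\right) + 31 \cdot 48 + 48 \left(- (-1 - 2)\right)\right) + \left(3 - 31\right)^{2} = \left(62 + 2 \left(\left(-1\right) \left(-3\right)\right) + 1488 + 48 \left(\left(-1\right) \left(-3\right)\right)\right) + \left(-28\right)^{2} = \left(62 + 2 \cdot 3 + 1488 + 48 \cdot 3\right) + 784 = \left(62 + 6 + 1488 + 144\right) + 784 = 1700 + 784 = 2484$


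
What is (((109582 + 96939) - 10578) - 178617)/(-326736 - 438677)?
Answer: -17326/765413 ≈ -0.022636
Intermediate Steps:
(((109582 + 96939) - 10578) - 178617)/(-326736 - 438677) = ((206521 - 10578) - 178617)/(-765413) = (195943 - 178617)*(-1/765413) = 17326*(-1/765413) = -17326/765413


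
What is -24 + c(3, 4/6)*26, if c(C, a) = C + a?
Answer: 214/3 ≈ 71.333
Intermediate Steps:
-24 + c(3, 4/6)*26 = -24 + (3 + 4/6)*26 = -24 + (3 + 4*(⅙))*26 = -24 + (3 + ⅔)*26 = -24 + (11/3)*26 = -24 + 286/3 = 214/3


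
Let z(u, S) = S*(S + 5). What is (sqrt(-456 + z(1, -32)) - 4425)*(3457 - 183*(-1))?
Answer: -16107000 + 7280*sqrt(102) ≈ -1.6033e+7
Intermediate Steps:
z(u, S) = S*(5 + S)
(sqrt(-456 + z(1, -32)) - 4425)*(3457 - 183*(-1)) = (sqrt(-456 - 32*(5 - 32)) - 4425)*(3457 - 183*(-1)) = (sqrt(-456 - 32*(-27)) - 4425)*(3457 + 183) = (sqrt(-456 + 864) - 4425)*3640 = (sqrt(408) - 4425)*3640 = (2*sqrt(102) - 4425)*3640 = (-4425 + 2*sqrt(102))*3640 = -16107000 + 7280*sqrt(102)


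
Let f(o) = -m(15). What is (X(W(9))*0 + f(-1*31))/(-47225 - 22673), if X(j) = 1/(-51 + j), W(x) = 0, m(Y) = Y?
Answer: 15/69898 ≈ 0.00021460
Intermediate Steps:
f(o) = -15 (f(o) = -1*15 = -15)
(X(W(9))*0 + f(-1*31))/(-47225 - 22673) = (0/(-51 + 0) - 15)/(-47225 - 22673) = (0/(-51) - 15)/(-69898) = (-1/51*0 - 15)*(-1/69898) = (0 - 15)*(-1/69898) = -15*(-1/69898) = 15/69898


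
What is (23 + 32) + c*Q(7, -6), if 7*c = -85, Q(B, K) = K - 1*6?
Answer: 1405/7 ≈ 200.71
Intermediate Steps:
Q(B, K) = -6 + K (Q(B, K) = K - 6 = -6 + K)
c = -85/7 (c = (⅐)*(-85) = -85/7 ≈ -12.143)
(23 + 32) + c*Q(7, -6) = (23 + 32) - 85*(-6 - 6)/7 = 55 - 85/7*(-12) = 55 + 1020/7 = 1405/7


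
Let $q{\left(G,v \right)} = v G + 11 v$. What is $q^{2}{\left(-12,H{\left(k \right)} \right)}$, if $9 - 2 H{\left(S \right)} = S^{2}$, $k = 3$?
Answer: $0$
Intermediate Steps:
$H{\left(S \right)} = \frac{9}{2} - \frac{S^{2}}{2}$
$q{\left(G,v \right)} = 11 v + G v$ ($q{\left(G,v \right)} = G v + 11 v = 11 v + G v$)
$q^{2}{\left(-12,H{\left(k \right)} \right)} = \left(\left(\frac{9}{2} - \frac{3^{2}}{2}\right) \left(11 - 12\right)\right)^{2} = \left(\left(\frac{9}{2} - \frac{9}{2}\right) \left(-1\right)\right)^{2} = \left(0 \left(-1\right)\right)^{2} = 0^{2} = 0$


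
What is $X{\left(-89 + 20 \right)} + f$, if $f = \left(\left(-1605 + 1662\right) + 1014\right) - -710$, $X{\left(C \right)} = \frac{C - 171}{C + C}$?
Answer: $\frac{41003}{23} \approx 1782.7$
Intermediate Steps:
$X{\left(C \right)} = \frac{-171 + C}{2 C}$
$f = 1781$ ($f = \left(57 + 1014\right) + \left(-5285 + 5995\right) = 1071 + 710 = 1781$)
$X{\left(-89 + 20 \right)} + f = \frac{-171 + \left(-89 + 20\right)}{2 \left(-89 + 20\right)} + 1781 = \frac{-171 - 69}{2 \left(-69\right)} + 1781 = \frac{1}{2} \left(- \frac{1}{69}\right) \left(-240\right) + 1781 = \frac{40}{23} + 1781 = \frac{41003}{23}$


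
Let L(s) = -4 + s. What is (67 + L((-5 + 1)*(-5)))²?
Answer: 6889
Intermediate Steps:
(67 + L((-5 + 1)*(-5)))² = (67 + (-4 + (-5 + 1)*(-5)))² = (67 + (-4 - 4*(-5)))² = (67 + (-4 + 20))² = (67 + 16)² = 83² = 6889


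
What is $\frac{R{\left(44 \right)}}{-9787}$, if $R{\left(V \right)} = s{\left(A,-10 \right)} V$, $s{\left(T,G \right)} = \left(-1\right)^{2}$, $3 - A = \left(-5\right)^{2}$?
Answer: $- \frac{44}{9787} \approx -0.0044958$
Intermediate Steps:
$A = -22$ ($A = 3 - \left(-5\right)^{2} = 3 - 25 = -22$)
$s{\left(T,G \right)} = 1$
$R{\left(V \right)} = V$ ($R{\left(V \right)} = 1 V = V$)
$\frac{R{\left(44 \right)}}{-9787} = \frac{44}{-9787} = 44 \left(- \frac{1}{9787}\right) = - \frac{44}{9787}$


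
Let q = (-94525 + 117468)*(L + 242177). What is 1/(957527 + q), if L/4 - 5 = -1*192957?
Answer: -1/12150366506 ≈ -8.2302e-11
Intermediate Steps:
L = -771808 (L = 20 + 4*(-1*192957) = 20 + 4*(-192957) = 20 - 771828 = -771808)
q = -12151324033 (q = (-94525 + 117468)*(-771808 + 242177) = 22943*(-529631) = -12151324033)
1/(957527 + q) = 1/(957527 - 12151324033) = 1/(-12150366506) = -1/12150366506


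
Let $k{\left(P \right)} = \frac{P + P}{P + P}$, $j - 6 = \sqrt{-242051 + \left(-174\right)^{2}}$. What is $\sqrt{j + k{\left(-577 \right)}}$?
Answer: $\sqrt{7 + 5 i \sqrt{8471}} \approx 15.285 + 15.054 i$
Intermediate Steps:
$j = 6 + 5 i \sqrt{8471}$ ($j = 6 + \sqrt{-242051 + \left(-174\right)^{2}} = 6 + \sqrt{-242051 + 30276} = 6 + \sqrt{-211775} = 6 + 5 i \sqrt{8471} \approx 6.0 + 460.19 i$)
$k{\left(P \right)} = 1$ ($k{\left(P \right)} = \frac{2 P}{2 P} = 2 P \frac{1}{2 P} = 1$)
$\sqrt{j + k{\left(-577 \right)}} = \sqrt{\left(6 + 5 i \sqrt{8471}\right) + 1} = \sqrt{7 + 5 i \sqrt{8471}}$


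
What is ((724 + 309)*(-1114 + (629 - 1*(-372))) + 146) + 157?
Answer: -116426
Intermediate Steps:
((724 + 309)*(-1114 + (629 - 1*(-372))) + 146) + 157 = (1033*(-1114 + (629 + 372)) + 146) + 157 = (1033*(-1114 + 1001) + 146) + 157 = (1033*(-113) + 146) + 157 = (-116729 + 146) + 157 = -116583 + 157 = -116426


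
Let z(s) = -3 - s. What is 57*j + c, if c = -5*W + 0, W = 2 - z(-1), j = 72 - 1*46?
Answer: 1462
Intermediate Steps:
j = 26 (j = 72 - 46 = 26)
W = 4 (W = 2 - (-3 - 1*(-1)) = 2 - (-3 + 1) = 2 - 1*(-2) = 2 + 2 = 4)
c = -20 (c = -5*4 + 0 = -20 + 0 = -20)
57*j + c = 57*26 - 20 = 1482 - 20 = 1462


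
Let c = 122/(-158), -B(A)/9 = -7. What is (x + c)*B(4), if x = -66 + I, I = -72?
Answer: -690669/79 ≈ -8742.6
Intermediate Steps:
B(A) = 63 (B(A) = -9*(-7) = 63)
x = -138 (x = -66 - 72 = -138)
c = -61/79 (c = 122*(-1/158) = -61/79 ≈ -0.77215)
(x + c)*B(4) = (-138 - 61/79)*63 = -10963/79*63 = -690669/79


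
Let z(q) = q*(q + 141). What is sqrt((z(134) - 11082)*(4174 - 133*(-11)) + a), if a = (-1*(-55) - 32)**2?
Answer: sqrt(145254745) ≈ 12052.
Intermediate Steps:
z(q) = q*(141 + q)
a = 529 (a = (55 - 32)**2 = 23**2 = 529)
sqrt((z(134) - 11082)*(4174 - 133*(-11)) + a) = sqrt((134*(141 + 134) - 11082)*(4174 - 133*(-11)) + 529) = sqrt((134*275 - 11082)*(4174 + 1463) + 529) = sqrt((36850 - 11082)*5637 + 529) = sqrt(25768*5637 + 529) = sqrt(145254216 + 529) = sqrt(145254745)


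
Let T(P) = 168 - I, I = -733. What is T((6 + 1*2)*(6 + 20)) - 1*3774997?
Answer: -3774096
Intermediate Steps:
T(P) = 901 (T(P) = 168 - 1*(-733) = 168 + 733 = 901)
T((6 + 1*2)*(6 + 20)) - 1*3774997 = 901 - 1*3774997 = 901 - 3774997 = -3774096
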